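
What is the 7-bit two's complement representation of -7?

1. Binary of +7:  0000111
2. Invert bits:     1111000
3. Add 1:           1111001

Answer: 1111001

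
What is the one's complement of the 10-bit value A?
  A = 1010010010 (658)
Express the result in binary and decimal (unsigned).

Flip each bit (0->1, 1->0):
  1010010010
  0101101101

Answer: 0101101101 (365)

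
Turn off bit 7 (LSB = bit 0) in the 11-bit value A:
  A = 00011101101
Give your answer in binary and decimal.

Mask = ~(1 << 7) = 11101111111
Bit 7 of A is 1, so AND-ing with the mask clears it to 0.
  00011101101
& 11101111111
-------------
  00001101101

Answer: 00001101101 (109)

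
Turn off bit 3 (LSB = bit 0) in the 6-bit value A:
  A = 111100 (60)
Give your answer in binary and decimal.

Mask = ~(1 << 3) = 110111
Bit 3 of A is 1, so AND-ing with the mask clears it to 0.
  111100
& 110111
--------
  110100

Answer: 110100 (52)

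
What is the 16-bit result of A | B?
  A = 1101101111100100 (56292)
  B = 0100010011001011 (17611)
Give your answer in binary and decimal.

Apply | to each column (1 where either bit is 1):
  1101101111100100
| 0100010011001011
------------------
  1101111111101111

Answer: 1101111111101111 (57327)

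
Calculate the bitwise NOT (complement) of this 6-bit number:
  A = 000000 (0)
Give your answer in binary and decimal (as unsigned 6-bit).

Flip each bit (0->1, 1->0):
  000000
  111111

Answer: 111111 (63)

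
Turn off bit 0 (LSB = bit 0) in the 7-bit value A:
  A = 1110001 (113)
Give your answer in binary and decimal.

Mask = ~(1 << 0) = 1111110
Bit 0 of A is 1, so AND-ing with the mask clears it to 0.
  1110001
& 1111110
---------
  1110000

Answer: 1110000 (112)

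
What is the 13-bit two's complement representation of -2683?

1. Binary of +2683:  0101001111011
2. Invert bits:     1010110000100
3. Add 1:           1010110000101

Answer: 1010110000101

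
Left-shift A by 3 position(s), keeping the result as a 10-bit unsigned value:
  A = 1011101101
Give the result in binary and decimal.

Shift left by 3: drop the top 3 bit(s), append 3 zero(s) on the right.
  1011101101  ->  discard [101], keep [1101101], append 000
= 1101101000

Answer: 1101101000 (872)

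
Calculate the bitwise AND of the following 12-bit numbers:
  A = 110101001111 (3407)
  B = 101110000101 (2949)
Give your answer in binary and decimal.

Apply & to each column (1 only where both bits are 1):
  110101001111
& 101110000101
--------------
  100100000101

Answer: 100100000101 (2309)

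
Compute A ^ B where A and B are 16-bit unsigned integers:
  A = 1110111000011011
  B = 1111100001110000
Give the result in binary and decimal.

Apply ^ to each column (1 where bits differ):
  1110111000011011
^ 1111100001110000
------------------
  0001011001101011

Answer: 0001011001101011 (5739)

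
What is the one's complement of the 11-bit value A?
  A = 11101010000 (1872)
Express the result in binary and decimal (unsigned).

Flip each bit (0->1, 1->0):
  11101010000
  00010101111

Answer: 00010101111 (175)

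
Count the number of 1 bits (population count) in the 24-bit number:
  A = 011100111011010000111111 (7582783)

011100111011010000111111
1-bits at positions (from bit 0 = LSB): 0, 1, 2, 3, 4, 5, 10, 12, 13, 15, 16, 17, 20, 21, 22
Count = 15

Answer: 15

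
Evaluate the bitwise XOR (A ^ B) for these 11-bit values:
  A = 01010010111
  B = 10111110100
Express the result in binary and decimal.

Apply ^ to each column (1 where bits differ):
  01010010111
^ 10111110100
-------------
  11101100011

Answer: 11101100011 (1891)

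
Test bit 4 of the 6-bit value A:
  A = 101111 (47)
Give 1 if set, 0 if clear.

Bit 4 is the 5th from the right.
  101111
   ^
That bit is 0.

Answer: 0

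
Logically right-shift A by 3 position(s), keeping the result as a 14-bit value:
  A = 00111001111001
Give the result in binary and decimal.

Logical shift right by 3: drop the bottom 3 bit(s), prepend 3 zero(s) on the left.
  00111001111001  ->  keep [00111001111], discard [001], prepend 000
= 00000111001111

Answer: 00000111001111 (463)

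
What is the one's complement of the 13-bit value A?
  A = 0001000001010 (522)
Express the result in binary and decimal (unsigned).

Flip each bit (0->1, 1->0):
  0001000001010
  1110111110101

Answer: 1110111110101 (7669)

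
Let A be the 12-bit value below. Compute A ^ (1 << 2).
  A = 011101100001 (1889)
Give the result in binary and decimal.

Mask = 1 << 2 = 000000000100
Bit 2 of A is 0; XOR with the mask flips it to 1.
  011101100001
^ 000000000100
--------------
  011101100101

Answer: 011101100101 (1893)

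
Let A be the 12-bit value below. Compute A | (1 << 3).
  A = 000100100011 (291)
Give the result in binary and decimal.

Mask = 1 << 3 = 000000001000
Bit 3 of A is 0, so OR-ing with the mask flips it to 1.
  000100100011
| 000000001000
--------------
  000100101011

Answer: 000100101011 (299)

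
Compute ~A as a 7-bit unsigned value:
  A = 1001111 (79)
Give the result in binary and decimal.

Flip each bit (0->1, 1->0):
  1001111
  0110000

Answer: 0110000 (48)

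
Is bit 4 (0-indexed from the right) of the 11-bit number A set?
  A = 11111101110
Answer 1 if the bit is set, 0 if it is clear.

Bit 4 is the 5th from the right.
  11111101110
        ^
That bit is 0.

Answer: 0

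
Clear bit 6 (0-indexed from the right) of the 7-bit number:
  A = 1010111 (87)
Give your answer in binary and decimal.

Mask = ~(1 << 6) = 0111111
Bit 6 of A is 1, so AND-ing with the mask clears it to 0.
  1010111
& 0111111
---------
  0010111

Answer: 0010111 (23)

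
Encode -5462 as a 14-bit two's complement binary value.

1. Binary of +5462:  01010101010110
2. Invert bits:     10101010101001
3. Add 1:           10101010101010

Answer: 10101010101010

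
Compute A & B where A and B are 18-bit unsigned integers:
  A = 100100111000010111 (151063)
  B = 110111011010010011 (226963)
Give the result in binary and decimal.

Apply & to each column (1 only where both bits are 1):
  100100111000010111
& 110111011010010011
--------------------
  100100011000010011

Answer: 100100011000010011 (149011)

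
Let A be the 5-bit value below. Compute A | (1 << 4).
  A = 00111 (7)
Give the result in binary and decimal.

Mask = 1 << 4 = 10000
Bit 4 of A is 0, so OR-ing with the mask flips it to 1.
  00111
| 10000
-------
  10111

Answer: 10111 (23)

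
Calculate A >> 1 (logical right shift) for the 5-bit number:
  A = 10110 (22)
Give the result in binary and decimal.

Logical shift right by 1: drop the bottom 1 bit(s), prepend 1 zero(s) on the left.
  10110  ->  keep [1011], discard [0], prepend 0
= 01011

Answer: 01011 (11)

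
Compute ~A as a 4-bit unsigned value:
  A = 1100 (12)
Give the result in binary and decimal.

Flip each bit (0->1, 1->0):
  1100
  0011

Answer: 0011 (3)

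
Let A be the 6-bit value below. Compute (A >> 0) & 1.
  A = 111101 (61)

Bit 0 is the 1st from the right.
  111101
       ^
That bit is 1.

Answer: 1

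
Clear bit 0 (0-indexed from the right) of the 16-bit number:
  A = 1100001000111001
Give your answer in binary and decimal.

Mask = ~(1 << 0) = 1111111111111110
Bit 0 of A is 1, so AND-ing with the mask clears it to 0.
  1100001000111001
& 1111111111111110
------------------
  1100001000111000

Answer: 1100001000111000 (49720)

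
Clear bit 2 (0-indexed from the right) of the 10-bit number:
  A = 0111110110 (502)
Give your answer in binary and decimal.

Mask = ~(1 << 2) = 1111111011
Bit 2 of A is 1, so AND-ing with the mask clears it to 0.
  0111110110
& 1111111011
------------
  0111110010

Answer: 0111110010 (498)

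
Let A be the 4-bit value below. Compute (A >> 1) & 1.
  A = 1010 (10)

Bit 1 is the 2nd from the right.
  1010
    ^
That bit is 1.

Answer: 1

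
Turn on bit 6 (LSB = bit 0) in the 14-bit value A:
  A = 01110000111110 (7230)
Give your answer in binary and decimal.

Mask = 1 << 6 = 00000001000000
Bit 6 of A is 0, so OR-ing with the mask flips it to 1.
  01110000111110
| 00000001000000
----------------
  01110001111110

Answer: 01110001111110 (7294)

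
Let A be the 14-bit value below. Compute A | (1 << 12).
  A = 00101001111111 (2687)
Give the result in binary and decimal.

Mask = 1 << 12 = 01000000000000
Bit 12 of A is 0, so OR-ing with the mask flips it to 1.
  00101001111111
| 01000000000000
----------------
  01101001111111

Answer: 01101001111111 (6783)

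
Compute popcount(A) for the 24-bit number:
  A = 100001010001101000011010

100001010001101000011010
1-bits at positions (from bit 0 = LSB): 1, 3, 4, 9, 11, 12, 16, 18, 23
Count = 9

Answer: 9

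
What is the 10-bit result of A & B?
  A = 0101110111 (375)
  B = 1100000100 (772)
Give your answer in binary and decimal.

Apply & to each column (1 only where both bits are 1):
  0101110111
& 1100000100
------------
  0100000100

Answer: 0100000100 (260)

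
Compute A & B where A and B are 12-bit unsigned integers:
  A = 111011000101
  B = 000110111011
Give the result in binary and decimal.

Apply & to each column (1 only where both bits are 1):
  111011000101
& 000110111011
--------------
  000010000001

Answer: 000010000001 (129)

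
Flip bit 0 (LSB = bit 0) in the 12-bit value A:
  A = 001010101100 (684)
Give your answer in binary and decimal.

Mask = 1 << 0 = 000000000001
Bit 0 of A is 0; XOR with the mask flips it to 1.
  001010101100
^ 000000000001
--------------
  001010101101

Answer: 001010101101 (685)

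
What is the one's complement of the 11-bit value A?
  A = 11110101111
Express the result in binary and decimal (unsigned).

Flip each bit (0->1, 1->0):
  11110101111
  00001010000

Answer: 00001010000 (80)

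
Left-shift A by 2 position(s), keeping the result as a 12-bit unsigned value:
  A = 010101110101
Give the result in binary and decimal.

Shift left by 2: drop the top 2 bit(s), append 2 zero(s) on the right.
  010101110101  ->  discard [01], keep [0101110101], append 00
= 010111010100

Answer: 010111010100 (1492)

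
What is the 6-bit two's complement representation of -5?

1. Binary of +5:  000101
2. Invert bits:     111010
3. Add 1:           111011

Answer: 111011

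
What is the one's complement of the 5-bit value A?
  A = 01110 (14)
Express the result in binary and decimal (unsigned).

Flip each bit (0->1, 1->0):
  01110
  10001

Answer: 10001 (17)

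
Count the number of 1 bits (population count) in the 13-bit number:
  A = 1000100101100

1000100101100
1-bits at positions (from bit 0 = LSB): 2, 3, 5, 8, 12
Count = 5

Answer: 5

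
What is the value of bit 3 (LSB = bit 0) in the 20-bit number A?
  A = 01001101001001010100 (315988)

Bit 3 is the 4th from the right.
  01001101001001010100
                  ^
That bit is 0.

Answer: 0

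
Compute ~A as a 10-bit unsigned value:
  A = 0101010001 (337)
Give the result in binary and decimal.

Flip each bit (0->1, 1->0):
  0101010001
  1010101110

Answer: 1010101110 (686)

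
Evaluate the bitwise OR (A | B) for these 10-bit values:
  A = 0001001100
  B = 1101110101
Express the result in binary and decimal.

Apply | to each column (1 where either bit is 1):
  0001001100
| 1101110101
------------
  1101111101

Answer: 1101111101 (893)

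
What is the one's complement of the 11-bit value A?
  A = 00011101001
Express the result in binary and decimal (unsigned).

Flip each bit (0->1, 1->0):
  00011101001
  11100010110

Answer: 11100010110 (1814)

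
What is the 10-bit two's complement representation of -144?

1. Binary of +144:  0010010000
2. Invert bits:     1101101111
3. Add 1:           1101110000

Answer: 1101110000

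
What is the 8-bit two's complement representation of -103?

1. Binary of +103:  01100111
2. Invert bits:     10011000
3. Add 1:           10011001

Answer: 10011001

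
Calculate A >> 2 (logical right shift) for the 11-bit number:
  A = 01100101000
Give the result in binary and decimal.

Logical shift right by 2: drop the bottom 2 bit(s), prepend 2 zero(s) on the left.
  01100101000  ->  keep [011001010], discard [00], prepend 00
= 00011001010

Answer: 00011001010 (202)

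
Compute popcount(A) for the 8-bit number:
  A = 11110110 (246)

11110110
1-bits at positions (from bit 0 = LSB): 1, 2, 4, 5, 6, 7
Count = 6

Answer: 6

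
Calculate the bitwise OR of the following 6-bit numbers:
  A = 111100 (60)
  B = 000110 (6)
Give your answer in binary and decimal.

Apply | to each column (1 where either bit is 1):
  111100
| 000110
--------
  111110

Answer: 111110 (62)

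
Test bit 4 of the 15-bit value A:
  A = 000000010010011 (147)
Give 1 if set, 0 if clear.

Bit 4 is the 5th from the right.
  000000010010011
            ^
That bit is 1.

Answer: 1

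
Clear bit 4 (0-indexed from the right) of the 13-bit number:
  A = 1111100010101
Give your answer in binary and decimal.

Mask = ~(1 << 4) = 1111111101111
Bit 4 of A is 1, so AND-ing with the mask clears it to 0.
  1111100010101
& 1111111101111
---------------
  1111100000101

Answer: 1111100000101 (7941)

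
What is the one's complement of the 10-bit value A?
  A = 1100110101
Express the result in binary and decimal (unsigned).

Flip each bit (0->1, 1->0):
  1100110101
  0011001010

Answer: 0011001010 (202)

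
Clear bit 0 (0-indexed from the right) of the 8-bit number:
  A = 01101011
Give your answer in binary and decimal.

Mask = ~(1 << 0) = 11111110
Bit 0 of A is 1, so AND-ing with the mask clears it to 0.
  01101011
& 11111110
----------
  01101010

Answer: 01101010 (106)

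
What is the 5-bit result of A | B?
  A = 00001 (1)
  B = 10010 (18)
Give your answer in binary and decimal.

Apply | to each column (1 where either bit is 1):
  00001
| 10010
-------
  10011

Answer: 10011 (19)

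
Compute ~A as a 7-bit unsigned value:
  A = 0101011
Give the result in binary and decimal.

Flip each bit (0->1, 1->0):
  0101011
  1010100

Answer: 1010100 (84)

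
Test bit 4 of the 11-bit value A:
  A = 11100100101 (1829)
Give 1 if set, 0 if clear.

Bit 4 is the 5th from the right.
  11100100101
        ^
That bit is 0.

Answer: 0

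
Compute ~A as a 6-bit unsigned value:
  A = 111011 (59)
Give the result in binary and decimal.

Flip each bit (0->1, 1->0):
  111011
  000100

Answer: 000100 (4)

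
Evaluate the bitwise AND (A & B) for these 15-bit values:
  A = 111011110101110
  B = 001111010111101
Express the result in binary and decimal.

Apply & to each column (1 only where both bits are 1):
  111011110101110
& 001111010111101
-----------------
  001011010101100

Answer: 001011010101100 (5804)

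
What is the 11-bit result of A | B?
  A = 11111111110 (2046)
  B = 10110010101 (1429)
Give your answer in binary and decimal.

Apply | to each column (1 where either bit is 1):
  11111111110
| 10110010101
-------------
  11111111111

Answer: 11111111111 (2047)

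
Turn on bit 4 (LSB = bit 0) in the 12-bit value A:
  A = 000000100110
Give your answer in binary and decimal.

Mask = 1 << 4 = 000000010000
Bit 4 of A is 0, so OR-ing with the mask flips it to 1.
  000000100110
| 000000010000
--------------
  000000110110

Answer: 000000110110 (54)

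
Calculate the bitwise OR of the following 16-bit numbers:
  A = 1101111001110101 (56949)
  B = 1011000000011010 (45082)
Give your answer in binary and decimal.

Apply | to each column (1 where either bit is 1):
  1101111001110101
| 1011000000011010
------------------
  1111111001111111

Answer: 1111111001111111 (65151)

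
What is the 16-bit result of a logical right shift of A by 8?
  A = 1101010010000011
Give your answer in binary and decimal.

Logical shift right by 8: drop the bottom 8 bit(s), prepend 8 zero(s) on the left.
  1101010010000011  ->  keep [11010100], discard [10000011], prepend 00000000
= 0000000011010100

Answer: 0000000011010100 (212)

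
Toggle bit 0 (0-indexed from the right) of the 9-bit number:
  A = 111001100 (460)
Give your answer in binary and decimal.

Mask = 1 << 0 = 000000001
Bit 0 of A is 0; XOR with the mask flips it to 1.
  111001100
^ 000000001
-----------
  111001101

Answer: 111001101 (461)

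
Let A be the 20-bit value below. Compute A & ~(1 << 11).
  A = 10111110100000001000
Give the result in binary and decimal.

Mask = ~(1 << 11) = 11111111011111111111
Bit 11 of A is 1, so AND-ing with the mask clears it to 0.
  10111110100000001000
& 11111111011111111111
----------------------
  10111110000000001000

Answer: 10111110000000001000 (778248)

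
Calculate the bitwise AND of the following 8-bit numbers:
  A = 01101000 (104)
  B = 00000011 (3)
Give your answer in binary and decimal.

Apply & to each column (1 only where both bits are 1):
  01101000
& 00000011
----------
  00000000

Answer: 00000000 (0)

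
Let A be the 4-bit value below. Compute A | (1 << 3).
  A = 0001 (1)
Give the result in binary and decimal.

Mask = 1 << 3 = 1000
Bit 3 of A is 0, so OR-ing with the mask flips it to 1.
  0001
| 1000
------
  1001

Answer: 1001 (9)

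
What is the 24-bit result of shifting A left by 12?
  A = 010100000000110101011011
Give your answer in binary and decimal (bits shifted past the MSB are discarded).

Shift left by 12: drop the top 12 bit(s), append 12 zero(s) on the right.
  010100000000110101011011  ->  discard [010100000000], keep [110101011011], append 000000000000
= 110101011011000000000000

Answer: 110101011011000000000000 (14004224)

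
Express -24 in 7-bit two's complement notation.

1. Binary of +24:  0011000
2. Invert bits:     1100111
3. Add 1:           1101000

Answer: 1101000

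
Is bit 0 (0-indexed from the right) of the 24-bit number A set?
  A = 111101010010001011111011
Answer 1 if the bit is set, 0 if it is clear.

Bit 0 is the 1st from the right.
  111101010010001011111011
                         ^
That bit is 1.

Answer: 1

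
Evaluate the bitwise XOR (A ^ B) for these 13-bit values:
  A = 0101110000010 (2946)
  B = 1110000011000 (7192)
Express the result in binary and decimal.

Apply ^ to each column (1 where bits differ):
  0101110000010
^ 1110000011000
---------------
  1011110011010

Answer: 1011110011010 (6042)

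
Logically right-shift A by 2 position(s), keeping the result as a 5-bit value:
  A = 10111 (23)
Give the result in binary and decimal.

Logical shift right by 2: drop the bottom 2 bit(s), prepend 2 zero(s) on the left.
  10111  ->  keep [101], discard [11], prepend 00
= 00101

Answer: 00101 (5)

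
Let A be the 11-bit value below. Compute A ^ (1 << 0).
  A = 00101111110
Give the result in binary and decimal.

Mask = 1 << 0 = 00000000001
Bit 0 of A is 0; XOR with the mask flips it to 1.
  00101111110
^ 00000000001
-------------
  00101111111

Answer: 00101111111 (383)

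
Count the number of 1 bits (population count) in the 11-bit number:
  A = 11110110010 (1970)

11110110010
1-bits at positions (from bit 0 = LSB): 1, 4, 5, 7, 8, 9, 10
Count = 7

Answer: 7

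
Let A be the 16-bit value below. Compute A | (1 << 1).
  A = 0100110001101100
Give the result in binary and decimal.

Mask = 1 << 1 = 0000000000000010
Bit 1 of A is 0, so OR-ing with the mask flips it to 1.
  0100110001101100
| 0000000000000010
------------------
  0100110001101110

Answer: 0100110001101110 (19566)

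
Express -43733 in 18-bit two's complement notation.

1. Binary of +43733:  001010101011010101
2. Invert bits:     110101010100101010
3. Add 1:           110101010100101011

Answer: 110101010100101011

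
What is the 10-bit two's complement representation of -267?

1. Binary of +267:  0100001011
2. Invert bits:     1011110100
3. Add 1:           1011110101

Answer: 1011110101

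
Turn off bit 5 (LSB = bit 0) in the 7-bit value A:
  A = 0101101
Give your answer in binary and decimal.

Mask = ~(1 << 5) = 1011111
Bit 5 of A is 1, so AND-ing with the mask clears it to 0.
  0101101
& 1011111
---------
  0001101

Answer: 0001101 (13)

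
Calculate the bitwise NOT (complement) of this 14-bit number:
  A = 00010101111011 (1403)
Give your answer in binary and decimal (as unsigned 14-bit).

Flip each bit (0->1, 1->0):
  00010101111011
  11101010000100

Answer: 11101010000100 (14980)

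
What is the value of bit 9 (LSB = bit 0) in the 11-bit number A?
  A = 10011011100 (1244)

Bit 9 is the 10th from the right.
  10011011100
   ^
That bit is 0.

Answer: 0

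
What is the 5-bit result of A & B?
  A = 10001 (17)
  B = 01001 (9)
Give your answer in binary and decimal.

Apply & to each column (1 only where both bits are 1):
  10001
& 01001
-------
  00001

Answer: 00001 (1)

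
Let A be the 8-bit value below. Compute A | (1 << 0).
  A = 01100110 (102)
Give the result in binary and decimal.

Mask = 1 << 0 = 00000001
Bit 0 of A is 0, so OR-ing with the mask flips it to 1.
  01100110
| 00000001
----------
  01100111

Answer: 01100111 (103)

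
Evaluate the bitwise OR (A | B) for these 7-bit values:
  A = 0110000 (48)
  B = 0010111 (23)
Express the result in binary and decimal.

Apply | to each column (1 where either bit is 1):
  0110000
| 0010111
---------
  0110111

Answer: 0110111 (55)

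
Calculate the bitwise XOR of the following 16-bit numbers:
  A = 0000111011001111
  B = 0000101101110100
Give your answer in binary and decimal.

Apply ^ to each column (1 where bits differ):
  0000111011001111
^ 0000101101110100
------------------
  0000010110111011

Answer: 0000010110111011 (1467)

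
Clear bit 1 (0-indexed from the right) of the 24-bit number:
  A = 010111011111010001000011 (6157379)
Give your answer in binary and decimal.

Mask = ~(1 << 1) = 111111111111111111111101
Bit 1 of A is 1, so AND-ing with the mask clears it to 0.
  010111011111010001000011
& 111111111111111111111101
--------------------------
  010111011111010001000001

Answer: 010111011111010001000001 (6157377)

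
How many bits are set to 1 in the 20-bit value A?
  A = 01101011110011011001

01101011110011011001
1-bits at positions (from bit 0 = LSB): 0, 3, 4, 6, 7, 10, 11, 12, 13, 15, 17, 18
Count = 12

Answer: 12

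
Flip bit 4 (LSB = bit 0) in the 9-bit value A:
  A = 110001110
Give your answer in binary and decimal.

Mask = 1 << 4 = 000010000
Bit 4 of A is 0; XOR with the mask flips it to 1.
  110001110
^ 000010000
-----------
  110011110

Answer: 110011110 (414)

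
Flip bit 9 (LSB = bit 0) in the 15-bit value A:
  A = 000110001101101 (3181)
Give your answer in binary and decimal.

Mask = 1 << 9 = 000001000000000
Bit 9 of A is 0; XOR with the mask flips it to 1.
  000110001101101
^ 000001000000000
-----------------
  000111001101101

Answer: 000111001101101 (3693)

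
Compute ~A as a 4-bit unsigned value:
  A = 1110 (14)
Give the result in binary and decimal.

Flip each bit (0->1, 1->0):
  1110
  0001

Answer: 0001 (1)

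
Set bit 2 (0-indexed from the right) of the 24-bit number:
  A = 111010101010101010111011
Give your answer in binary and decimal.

Mask = 1 << 2 = 000000000000000000000100
Bit 2 of A is 0, so OR-ing with the mask flips it to 1.
  111010101010101010111011
| 000000000000000000000100
--------------------------
  111010101010101010111111

Answer: 111010101010101010111111 (15379135)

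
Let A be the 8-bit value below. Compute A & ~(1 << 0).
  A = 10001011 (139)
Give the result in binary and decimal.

Mask = ~(1 << 0) = 11111110
Bit 0 of A is 1, so AND-ing with the mask clears it to 0.
  10001011
& 11111110
----------
  10001010

Answer: 10001010 (138)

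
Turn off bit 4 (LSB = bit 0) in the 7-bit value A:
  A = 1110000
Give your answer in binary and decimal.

Mask = ~(1 << 4) = 1101111
Bit 4 of A is 1, so AND-ing with the mask clears it to 0.
  1110000
& 1101111
---------
  1100000

Answer: 1100000 (96)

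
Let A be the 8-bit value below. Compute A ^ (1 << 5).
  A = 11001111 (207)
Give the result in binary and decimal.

Mask = 1 << 5 = 00100000
Bit 5 of A is 0; XOR with the mask flips it to 1.
  11001111
^ 00100000
----------
  11101111

Answer: 11101111 (239)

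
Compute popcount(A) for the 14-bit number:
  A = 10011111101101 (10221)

10011111101101
1-bits at positions (from bit 0 = LSB): 0, 2, 3, 5, 6, 7, 8, 9, 10, 13
Count = 10

Answer: 10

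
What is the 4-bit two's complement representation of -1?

1. Binary of +1:  0001
2. Invert bits:     1110
3. Add 1:           1111

Answer: 1111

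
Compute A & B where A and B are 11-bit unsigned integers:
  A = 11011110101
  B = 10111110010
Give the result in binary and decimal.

Apply & to each column (1 only where both bits are 1):
  11011110101
& 10111110010
-------------
  10011110000

Answer: 10011110000 (1264)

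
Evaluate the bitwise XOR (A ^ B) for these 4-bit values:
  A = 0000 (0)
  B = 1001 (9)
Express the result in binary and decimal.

Apply ^ to each column (1 where bits differ):
  0000
^ 1001
------
  1001

Answer: 1001 (9)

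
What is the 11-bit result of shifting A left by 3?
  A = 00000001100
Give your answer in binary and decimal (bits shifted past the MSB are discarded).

Shift left by 3: drop the top 3 bit(s), append 3 zero(s) on the right.
  00000001100  ->  discard [000], keep [00001100], append 000
= 00001100000

Answer: 00001100000 (96)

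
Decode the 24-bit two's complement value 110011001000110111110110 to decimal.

MSB is 1, so the value is negative. Find the magnitude:
1. Invert bits:  001100110111001000001001
2. Add 1:        001100110111001000001010  = 3371530
3. Apply sign:   -3371530

Answer: -3371530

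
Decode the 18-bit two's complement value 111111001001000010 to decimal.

MSB is 1, so the value is negative. Find the magnitude:
1. Invert bits:  000000110110111101
2. Add 1:        000000110110111110  = 3518
3. Apply sign:   -3518

Answer: -3518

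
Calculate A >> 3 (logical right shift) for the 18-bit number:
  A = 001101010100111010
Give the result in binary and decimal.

Logical shift right by 3: drop the bottom 3 bit(s), prepend 3 zero(s) on the left.
  001101010100111010  ->  keep [001101010100111], discard [010], prepend 000
= 000001101010100111

Answer: 000001101010100111 (6823)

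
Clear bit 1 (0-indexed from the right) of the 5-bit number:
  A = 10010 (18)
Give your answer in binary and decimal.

Mask = ~(1 << 1) = 11101
Bit 1 of A is 1, so AND-ing with the mask clears it to 0.
  10010
& 11101
-------
  10000

Answer: 10000 (16)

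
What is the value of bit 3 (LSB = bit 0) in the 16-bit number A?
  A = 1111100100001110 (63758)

Bit 3 is the 4th from the right.
  1111100100001110
              ^
That bit is 1.

Answer: 1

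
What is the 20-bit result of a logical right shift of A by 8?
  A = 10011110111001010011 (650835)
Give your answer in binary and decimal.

Logical shift right by 8: drop the bottom 8 bit(s), prepend 8 zero(s) on the left.
  10011110111001010011  ->  keep [100111101110], discard [01010011], prepend 00000000
= 00000000100111101110

Answer: 00000000100111101110 (2542)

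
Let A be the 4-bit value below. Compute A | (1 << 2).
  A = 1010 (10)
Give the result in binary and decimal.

Mask = 1 << 2 = 0100
Bit 2 of A is 0, so OR-ing with the mask flips it to 1.
  1010
| 0100
------
  1110

Answer: 1110 (14)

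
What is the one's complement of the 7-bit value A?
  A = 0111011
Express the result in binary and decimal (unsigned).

Flip each bit (0->1, 1->0):
  0111011
  1000100

Answer: 1000100 (68)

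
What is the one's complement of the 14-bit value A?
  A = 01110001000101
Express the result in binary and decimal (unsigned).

Flip each bit (0->1, 1->0):
  01110001000101
  10001110111010

Answer: 10001110111010 (9146)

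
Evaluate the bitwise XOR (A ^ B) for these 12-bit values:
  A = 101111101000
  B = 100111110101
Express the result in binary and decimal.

Apply ^ to each column (1 where bits differ):
  101111101000
^ 100111110101
--------------
  001000011101

Answer: 001000011101 (541)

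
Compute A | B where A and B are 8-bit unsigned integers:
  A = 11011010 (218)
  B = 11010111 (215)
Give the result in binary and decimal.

Apply | to each column (1 where either bit is 1):
  11011010
| 11010111
----------
  11011111

Answer: 11011111 (223)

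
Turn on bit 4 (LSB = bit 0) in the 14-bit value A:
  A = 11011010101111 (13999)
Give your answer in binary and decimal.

Mask = 1 << 4 = 00000000010000
Bit 4 of A is 0, so OR-ing with the mask flips it to 1.
  11011010101111
| 00000000010000
----------------
  11011010111111

Answer: 11011010111111 (14015)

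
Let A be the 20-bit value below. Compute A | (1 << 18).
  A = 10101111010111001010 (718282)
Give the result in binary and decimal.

Mask = 1 << 18 = 01000000000000000000
Bit 18 of A is 0, so OR-ing with the mask flips it to 1.
  10101111010111001010
| 01000000000000000000
----------------------
  11101111010111001010

Answer: 11101111010111001010 (980426)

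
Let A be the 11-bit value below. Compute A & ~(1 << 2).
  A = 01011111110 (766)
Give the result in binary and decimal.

Mask = ~(1 << 2) = 11111111011
Bit 2 of A is 1, so AND-ing with the mask clears it to 0.
  01011111110
& 11111111011
-------------
  01011111010

Answer: 01011111010 (762)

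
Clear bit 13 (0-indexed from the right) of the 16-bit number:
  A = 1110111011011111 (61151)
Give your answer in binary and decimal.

Mask = ~(1 << 13) = 1101111111111111
Bit 13 of A is 1, so AND-ing with the mask clears it to 0.
  1110111011011111
& 1101111111111111
------------------
  1100111011011111

Answer: 1100111011011111 (52959)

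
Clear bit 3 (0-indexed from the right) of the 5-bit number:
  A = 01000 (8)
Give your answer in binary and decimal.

Mask = ~(1 << 3) = 10111
Bit 3 of A is 1, so AND-ing with the mask clears it to 0.
  01000
& 10111
-------
  00000

Answer: 00000 (0)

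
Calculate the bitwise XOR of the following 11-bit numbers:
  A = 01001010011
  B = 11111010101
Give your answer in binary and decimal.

Apply ^ to each column (1 where bits differ):
  01001010011
^ 11111010101
-------------
  10110000110

Answer: 10110000110 (1414)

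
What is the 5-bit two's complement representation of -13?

1. Binary of +13:  01101
2. Invert bits:     10010
3. Add 1:           10011

Answer: 10011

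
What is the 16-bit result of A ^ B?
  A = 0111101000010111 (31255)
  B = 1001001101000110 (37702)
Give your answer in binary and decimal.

Apply ^ to each column (1 where bits differ):
  0111101000010111
^ 1001001101000110
------------------
  1110100101010001

Answer: 1110100101010001 (59729)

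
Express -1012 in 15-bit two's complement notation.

1. Binary of +1012:  000001111110100
2. Invert bits:     111110000001011
3. Add 1:           111110000001100

Answer: 111110000001100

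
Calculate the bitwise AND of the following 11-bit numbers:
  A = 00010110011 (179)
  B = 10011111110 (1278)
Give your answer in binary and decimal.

Apply & to each column (1 only where both bits are 1):
  00010110011
& 10011111110
-------------
  00010110010

Answer: 00010110010 (178)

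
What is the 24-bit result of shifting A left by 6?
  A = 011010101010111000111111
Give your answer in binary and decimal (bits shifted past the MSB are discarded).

Shift left by 6: drop the top 6 bit(s), append 6 zero(s) on the right.
  011010101010111000111111  ->  discard [011010], keep [101010111000111111], append 000000
= 101010111000111111000000

Answer: 101010111000111111000000 (11243456)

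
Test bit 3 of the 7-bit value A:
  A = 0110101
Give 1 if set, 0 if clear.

Bit 3 is the 4th from the right.
  0110101
     ^
That bit is 0.

Answer: 0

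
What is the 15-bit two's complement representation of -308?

1. Binary of +308:  000000100110100
2. Invert bits:     111111011001011
3. Add 1:           111111011001100

Answer: 111111011001100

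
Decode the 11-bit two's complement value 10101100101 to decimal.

MSB is 1, so the value is negative. Find the magnitude:
1. Invert bits:  01010011010
2. Add 1:        01010011011  = 667
3. Apply sign:   -667

Answer: -667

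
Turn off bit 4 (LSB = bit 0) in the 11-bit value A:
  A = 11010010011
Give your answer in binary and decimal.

Mask = ~(1 << 4) = 11111101111
Bit 4 of A is 1, so AND-ing with the mask clears it to 0.
  11010010011
& 11111101111
-------------
  11010000011

Answer: 11010000011 (1667)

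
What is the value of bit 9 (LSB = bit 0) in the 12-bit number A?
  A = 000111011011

Bit 9 is the 10th from the right.
  000111011011
    ^
That bit is 0.

Answer: 0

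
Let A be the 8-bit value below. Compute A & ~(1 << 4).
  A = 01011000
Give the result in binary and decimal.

Mask = ~(1 << 4) = 11101111
Bit 4 of A is 1, so AND-ing with the mask clears it to 0.
  01011000
& 11101111
----------
  01001000

Answer: 01001000 (72)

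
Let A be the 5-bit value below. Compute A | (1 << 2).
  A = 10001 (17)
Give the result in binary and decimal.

Mask = 1 << 2 = 00100
Bit 2 of A is 0, so OR-ing with the mask flips it to 1.
  10001
| 00100
-------
  10101

Answer: 10101 (21)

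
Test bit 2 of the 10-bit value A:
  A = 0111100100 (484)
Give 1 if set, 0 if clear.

Bit 2 is the 3rd from the right.
  0111100100
         ^
That bit is 1.

Answer: 1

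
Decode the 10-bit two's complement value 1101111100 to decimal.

MSB is 1, so the value is negative. Find the magnitude:
1. Invert bits:  0010000011
2. Add 1:        0010000100  = 132
3. Apply sign:   -132

Answer: -132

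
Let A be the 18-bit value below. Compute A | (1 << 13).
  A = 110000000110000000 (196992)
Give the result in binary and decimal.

Mask = 1 << 13 = 000010000000000000
Bit 13 of A is 0, so OR-ing with the mask flips it to 1.
  110000000110000000
| 000010000000000000
--------------------
  110010000110000000

Answer: 110010000110000000 (205184)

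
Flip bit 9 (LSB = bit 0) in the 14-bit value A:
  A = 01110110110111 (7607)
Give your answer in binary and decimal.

Mask = 1 << 9 = 00001000000000
Bit 9 of A is 0; XOR with the mask flips it to 1.
  01110110110111
^ 00001000000000
----------------
  01111110110111

Answer: 01111110110111 (8119)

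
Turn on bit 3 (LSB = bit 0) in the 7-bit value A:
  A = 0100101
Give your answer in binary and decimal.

Mask = 1 << 3 = 0001000
Bit 3 of A is 0, so OR-ing with the mask flips it to 1.
  0100101
| 0001000
---------
  0101101

Answer: 0101101 (45)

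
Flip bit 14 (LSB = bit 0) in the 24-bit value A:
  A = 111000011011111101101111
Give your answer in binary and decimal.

Mask = 1 << 14 = 000000000100000000000000
Bit 14 of A is 0; XOR with the mask flips it to 1.
  111000011011111101101111
^ 000000000100000000000000
--------------------------
  111000011111111101101111

Answer: 111000011111111101101111 (14810991)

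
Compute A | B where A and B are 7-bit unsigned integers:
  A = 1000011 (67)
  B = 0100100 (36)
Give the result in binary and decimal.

Apply | to each column (1 where either bit is 1):
  1000011
| 0100100
---------
  1100111

Answer: 1100111 (103)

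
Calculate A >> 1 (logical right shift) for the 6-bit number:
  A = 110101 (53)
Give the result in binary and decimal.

Logical shift right by 1: drop the bottom 1 bit(s), prepend 1 zero(s) on the left.
  110101  ->  keep [11010], discard [1], prepend 0
= 011010

Answer: 011010 (26)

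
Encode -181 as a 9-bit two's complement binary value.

1. Binary of +181:  010110101
2. Invert bits:     101001010
3. Add 1:           101001011

Answer: 101001011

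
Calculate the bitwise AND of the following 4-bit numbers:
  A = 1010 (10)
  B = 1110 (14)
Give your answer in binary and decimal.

Apply & to each column (1 only where both bits are 1):
  1010
& 1110
------
  1010

Answer: 1010 (10)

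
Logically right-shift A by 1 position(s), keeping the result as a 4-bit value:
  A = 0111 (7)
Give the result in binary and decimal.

Logical shift right by 1: drop the bottom 1 bit(s), prepend 1 zero(s) on the left.
  0111  ->  keep [011], discard [1], prepend 0
= 0011

Answer: 0011 (3)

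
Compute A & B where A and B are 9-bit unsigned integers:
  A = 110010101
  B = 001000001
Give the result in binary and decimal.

Apply & to each column (1 only where both bits are 1):
  110010101
& 001000001
-----------
  000000001

Answer: 000000001 (1)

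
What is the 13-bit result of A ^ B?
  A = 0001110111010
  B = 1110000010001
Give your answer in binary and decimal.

Apply ^ to each column (1 where bits differ):
  0001110111010
^ 1110000010001
---------------
  1111110101011

Answer: 1111110101011 (8107)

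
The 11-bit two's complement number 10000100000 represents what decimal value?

MSB is 1, so the value is negative. Find the magnitude:
1. Invert bits:  01111011111
2. Add 1:        01111100000  = 992
3. Apply sign:   -992

Answer: -992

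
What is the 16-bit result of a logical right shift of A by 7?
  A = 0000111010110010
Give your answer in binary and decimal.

Logical shift right by 7: drop the bottom 7 bit(s), prepend 7 zero(s) on the left.
  0000111010110010  ->  keep [000011101], discard [0110010], prepend 0000000
= 0000000000011101

Answer: 0000000000011101 (29)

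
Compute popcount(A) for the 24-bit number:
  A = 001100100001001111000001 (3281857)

001100100001001111000001
1-bits at positions (from bit 0 = LSB): 0, 6, 7, 8, 9, 12, 17, 20, 21
Count = 9

Answer: 9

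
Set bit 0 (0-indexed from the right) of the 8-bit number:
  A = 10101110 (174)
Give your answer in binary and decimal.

Mask = 1 << 0 = 00000001
Bit 0 of A is 0, so OR-ing with the mask flips it to 1.
  10101110
| 00000001
----------
  10101111

Answer: 10101111 (175)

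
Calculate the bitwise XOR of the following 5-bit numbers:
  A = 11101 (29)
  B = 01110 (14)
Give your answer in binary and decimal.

Apply ^ to each column (1 where bits differ):
  11101
^ 01110
-------
  10011

Answer: 10011 (19)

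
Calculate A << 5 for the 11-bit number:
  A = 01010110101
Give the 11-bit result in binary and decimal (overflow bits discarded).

Shift left by 5: drop the top 5 bit(s), append 5 zero(s) on the right.
  01010110101  ->  discard [01010], keep [110101], append 00000
= 11010100000

Answer: 11010100000 (1696)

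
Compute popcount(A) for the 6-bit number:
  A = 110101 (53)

110101
1-bits at positions (from bit 0 = LSB): 0, 2, 4, 5
Count = 4

Answer: 4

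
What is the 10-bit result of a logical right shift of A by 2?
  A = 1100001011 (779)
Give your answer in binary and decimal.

Logical shift right by 2: drop the bottom 2 bit(s), prepend 2 zero(s) on the left.
  1100001011  ->  keep [11000010], discard [11], prepend 00
= 0011000010

Answer: 0011000010 (194)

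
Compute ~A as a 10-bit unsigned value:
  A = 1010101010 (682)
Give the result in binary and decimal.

Flip each bit (0->1, 1->0):
  1010101010
  0101010101

Answer: 0101010101 (341)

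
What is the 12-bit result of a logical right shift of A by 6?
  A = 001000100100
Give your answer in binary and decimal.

Logical shift right by 6: drop the bottom 6 bit(s), prepend 6 zero(s) on the left.
  001000100100  ->  keep [001000], discard [100100], prepend 000000
= 000000001000

Answer: 000000001000 (8)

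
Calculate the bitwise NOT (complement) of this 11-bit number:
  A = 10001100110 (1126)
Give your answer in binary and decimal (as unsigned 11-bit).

Flip each bit (0->1, 1->0):
  10001100110
  01110011001

Answer: 01110011001 (921)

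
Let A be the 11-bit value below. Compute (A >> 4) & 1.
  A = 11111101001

Bit 4 is the 5th from the right.
  11111101001
        ^
That bit is 0.

Answer: 0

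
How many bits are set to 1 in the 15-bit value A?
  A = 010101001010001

010101001010001
1-bits at positions (from bit 0 = LSB): 0, 4, 6, 9, 11, 13
Count = 6

Answer: 6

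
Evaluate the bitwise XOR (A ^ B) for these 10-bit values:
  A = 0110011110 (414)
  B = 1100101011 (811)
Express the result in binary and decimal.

Apply ^ to each column (1 where bits differ):
  0110011110
^ 1100101011
------------
  1010110101

Answer: 1010110101 (693)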